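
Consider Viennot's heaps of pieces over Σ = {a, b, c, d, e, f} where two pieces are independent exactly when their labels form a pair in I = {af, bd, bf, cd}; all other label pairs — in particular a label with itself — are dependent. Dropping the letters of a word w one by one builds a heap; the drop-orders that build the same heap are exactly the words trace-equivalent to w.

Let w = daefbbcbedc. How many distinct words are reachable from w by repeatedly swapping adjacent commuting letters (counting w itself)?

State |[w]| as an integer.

6

drop 0:d onto floor
drop 1:a onto {0:d}
drop 2:e onto {1:a}
drop 3:f onto {2:e}
drop 4:b onto {2:e}
drop 5:b onto {4:b}
drop 6:c onto {3:f, 5:b}
drop 7:b onto {6:c}
drop 8:e onto {7:b}
drop 9:d onto {8:e}
drop 10:c onto {8:e}
ground layer = {0:d}
drop-orders for the pieces not yet dropped (sum over which currently-grounded one goes next):
  1 to go: {9} 1  {10} 1
  2 to go: {9,10} 2
  3 to go: {8,9,10} 2
  4 to go: {7,8,9,10} 2
  5 to go: {6,7,8,9,10} 2
  6 to go: {3,6,7,8,9,10} 2  {5,6,7,8,9,10} 2
  7 to go: {3,5,6,7,8,9,10} 4  {4,5,6,7,8,9,10} 2
  8 to go: {3,4,5,6,7,8,9,10} 6
  9 to go: {2,3,4,5,6,7,8,9,10} 6
  if 0:d drops first: 6 orders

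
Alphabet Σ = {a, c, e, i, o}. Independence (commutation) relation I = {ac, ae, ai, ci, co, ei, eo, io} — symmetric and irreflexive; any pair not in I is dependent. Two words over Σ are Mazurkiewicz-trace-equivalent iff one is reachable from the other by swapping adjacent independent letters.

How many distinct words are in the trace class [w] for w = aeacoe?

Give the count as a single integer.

20

drop 0:a onto floor
drop 1:e onto floor
drop 2:a onto {0:a}
drop 3:c onto {1:e}
drop 4:o onto {2:a}
drop 5:e onto {3:c}
ground layer = {0:a, 1:e}
drop-orders for the pieces not yet dropped (sum over which currently-grounded one goes next):
  1 to go: {4} 1  {5} 1
  2 to go: {2,4} 1  {3,5} 1  {4,5} 2
  3 to go: {0,2,4} 1  {1,3,5} 1  {2,4,5} 3  {3,4,5} 3
  4 to go: {0,2,4,5} 4  {1,3,4,5} 4  {2,3,4,5} 6
  if 0:a drops first: 10 orders
  if 1:e drops first: 10 orders
heap linearizations: 20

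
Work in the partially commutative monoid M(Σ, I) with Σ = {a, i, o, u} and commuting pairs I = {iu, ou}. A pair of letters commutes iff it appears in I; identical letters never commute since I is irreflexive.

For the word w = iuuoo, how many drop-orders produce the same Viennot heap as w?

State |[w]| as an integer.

10

0(i) covers ∅
1(u) covers ∅
2(u) covers 1:u
3(o) covers 0:i
4(o) covers 3:o
floor of heap: 0:i, 1:u
completions by unplaced set U, small U first (add the entries for U minus each lowest piece of U):
  |U|=1: {2}:1  {4}:1
  |U|=2: {1,2}:1  {2,4}:2  {3,4}:1
  |U|=3: {0,3,4}:1  {1,2,4}:3  {2,3,4}:3
  start at 0(i): 6
  start at 1(u): 4
sum over floor = 10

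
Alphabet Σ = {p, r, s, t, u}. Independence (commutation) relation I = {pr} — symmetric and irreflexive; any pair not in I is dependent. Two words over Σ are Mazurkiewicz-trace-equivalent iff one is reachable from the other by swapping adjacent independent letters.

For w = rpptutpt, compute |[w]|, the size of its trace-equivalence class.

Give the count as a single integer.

0(r) covers ∅
1(p) covers ∅
2(p) covers 1:p
3(t) covers 0:r, 2:p
4(u) covers 3:t
5(t) covers 4:u
6(p) covers 5:t
7(t) covers 6:p
floor of heap: 0:r, 1:p
completions by unplaced set U, small U first (add the entries for U minus each lowest piece of U):
  |U|=1: {7}:1
  |U|=2: {6,7}:1
  |U|=3: {5,6,7}:1
  |U|=4: {4,5,6,7}:1
  |U|=5: {3,4,5,6,7}:1
  |U|=6: {0,3,4,5,6,7}:1  {2,3,4,5,6,7}:1
  start at 0(r): 1
  start at 1(p): 2
sum over floor = 3

3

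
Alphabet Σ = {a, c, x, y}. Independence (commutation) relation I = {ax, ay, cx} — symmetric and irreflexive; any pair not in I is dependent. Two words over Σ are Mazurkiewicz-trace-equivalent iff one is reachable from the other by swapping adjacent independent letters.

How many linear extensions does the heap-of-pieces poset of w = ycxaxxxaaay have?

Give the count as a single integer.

251

drop 0:y onto floor
drop 1:c onto {0:y}
drop 2:x onto {0:y}
drop 3:a onto {1:c}
drop 4:x onto {2:x}
drop 5:x onto {4:x}
drop 6:x onto {5:x}
drop 7:a onto {3:a}
drop 8:a onto {7:a}
drop 9:a onto {8:a}
drop 10:y onto {1:c, 6:x}
ground layer = {0:y}
drop-orders for the pieces not yet dropped (sum over which currently-grounded one goes next):
  1 to go: {9} 1  {10} 1
  2 to go: {6,10} 1  {8,9} 1  {9,10} 2
  3 to go: {5,6,10} 1  {6,9,10} 3  {7,8,9} 1  {8,9,10} 3
  4 to go: {3,7,8,9} 1  {4,5,6,10} 1  {5,6,9,10} 4  {6,8,9,10} 6  {7,8,9,10} 4
  5 to go: {2,4,5,6,10} 1  {3,7,8,9,10} 5  {4,5,6,9,10} 5  {5,6,8,9,10} 10  {6,7,8,9,10} 10
  6 to go: {1,3,7,8,9,10} 5  {2,4,5,6,9,10} 6  {3,6,7,8,9,10} 15  {4,5,6,8,9,10} 15  {5,6,7,8,9,10} 20
  7 to go: {1,3,6,7,8,9,10} 20  {2,4,5,6,8,9,10} 21  {3,5,6,7,8,9,10} 35  {4,5,6,7,8,9,10} 35
  8 to go: {1,3,5,6,7,8,9,10} 55  {2,4,5,6,7,8,9,10} 56  {3,4,5,6,7,8,9,10} 70
  9 to go: {1,3,4,5,6,7,8,9,10} 125  {2,3,4,5,6,7,8,9,10} 126
  if 0:y drops first: 251 orders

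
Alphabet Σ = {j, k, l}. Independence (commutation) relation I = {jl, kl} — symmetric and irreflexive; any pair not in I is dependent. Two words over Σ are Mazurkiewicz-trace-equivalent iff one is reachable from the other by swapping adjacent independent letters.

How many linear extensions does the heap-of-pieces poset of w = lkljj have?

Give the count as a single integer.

piece 0:l — minimal
piece 1:k — minimal
piece 2:l rests on {0:l}
piece 3:j rests on {1:k}
piece 4:j rests on {3:j}
minimal pieces: {0:l, 1:k}
ways to finish when only these pieces remain (= sum over removing one remaining piece with nothing left below it):
  1 left: {2}→1  {4}→1
  2 left: {0,2}→1  {2,4}→2  {3,4}→1
  3 left: {0,2,4}→3  {1,3,4}→1  {2,3,4}→3
  placing 0:l first → 4 extensions
  placing 1:k first → 6 extensions
total linear extensions = 10

10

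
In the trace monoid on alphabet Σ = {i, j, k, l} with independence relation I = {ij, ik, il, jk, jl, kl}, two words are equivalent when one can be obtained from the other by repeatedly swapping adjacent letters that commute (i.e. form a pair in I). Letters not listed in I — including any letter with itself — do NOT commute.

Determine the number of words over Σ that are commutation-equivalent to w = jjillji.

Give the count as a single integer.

drop 0:j onto floor
drop 1:j onto {0:j}
drop 2:i onto floor
drop 3:l onto floor
drop 4:l onto {3:l}
drop 5:j onto {1:j}
drop 6:i onto {2:i}
ground layer = {0:j, 2:i, 3:l}
drop-orders for the pieces not yet dropped (sum over which currently-grounded one goes next):
  1 to go: {4} 1  {5} 1  {6} 1
  2 to go: {1,5} 1  {2,6} 1  {3,4} 1  {4,5} 2  {4,6} 2  {5,6} 2
  3 to go: {0,1,5} 1  {1,4,5} 3  {1,5,6} 3  {2,4,6} 3  {2,5,6} 3  {3,4,5} 3  {3,4,6} 3  {4,5,6} 6
  4 to go: {0,1,4,5} 4  {0,1,5,6} 4  {1,2,5,6} 6  {1,3,4,5} 6  {1,4,5,6} 12  {2,3,4,6} 6  {2,4,5,6} 12  {3,4,5,6} 12
  5 to go: {0,1,2,5,6} 10  {0,1,3,4,5} 10  {0,1,4,5,6} 20  {1,2,4,5,6} 30  {1,3,4,5,6} 30  {2,3,4,5,6} 30
  if 0:j drops first: 90 orders
  if 2:i drops first: 60 orders
  if 3:l drops first: 60 orders
heap linearizations: 210

210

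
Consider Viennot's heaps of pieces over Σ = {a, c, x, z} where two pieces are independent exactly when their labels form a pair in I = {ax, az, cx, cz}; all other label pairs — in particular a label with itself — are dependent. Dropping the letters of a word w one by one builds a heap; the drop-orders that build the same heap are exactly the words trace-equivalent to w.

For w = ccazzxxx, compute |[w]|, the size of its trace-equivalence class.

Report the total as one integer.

56

#0=c has no predecessor
#1=c depends on [0:c]
#2=a depends on [1:c]
#3=z has no predecessor
#4=z depends on [3:z]
#5=x depends on [4:z]
#6=x depends on [5:x]
#7=x depends on [6:x]
sources: [0:c, 3:z]
N(rest) = Σ N(rest − s) over sources s of rest; N(one piece) = 1:
  size 1 → [2]=1  [7]=1
  size 2 → [1,2]=1  [2,7]=2  [6,7]=1
  size 3 → [0,1,2]=1  [1,2,7]=3  [2,6,7]=3  [5,6,7]=1
  size 4 → [0,1,2,7]=4  [1,2,6,7]=6  [2,5,6,7]=4  [4,5,6,7]=1
  size 5 → [0,1,2,6,7]=10  [1,2,5,6,7]=10  [2,4,5,6,7]=5  [3,4,5,6,7]=1
  size 6 → [0,1,2,5,6,7]=20  [1,2,4,5,6,7]=15  [2,3,4,5,6,7]=6
  first=0(c) contributes 21
  first=3(z) contributes 35
|[w]| = 56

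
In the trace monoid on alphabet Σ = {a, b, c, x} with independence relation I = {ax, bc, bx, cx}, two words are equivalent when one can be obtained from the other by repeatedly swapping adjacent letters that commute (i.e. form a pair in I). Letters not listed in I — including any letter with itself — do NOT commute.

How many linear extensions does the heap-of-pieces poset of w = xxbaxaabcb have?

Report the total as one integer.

0(x) covers ∅
1(x) covers 0:x
2(b) covers ∅
3(a) covers 2:b
4(x) covers 1:x
5(a) covers 3:a
6(a) covers 5:a
7(b) covers 6:a
8(c) covers 6:a
9(b) covers 7:b
floor of heap: 0:x, 2:b
completions by unplaced set U, small U first (add the entries for U minus each lowest piece of U):
  |U|=1: {4}:1  {8}:1  {9}:1
  |U|=2: {1,4}:1  {4,8}:2  {4,9}:2  {7,9}:1  {8,9}:2
  |U|=3: {0,1,4}:1  {1,4,8}:3  {1,4,9}:3  {4,7,9}:3  {4,8,9}:6  {7,8,9}:3
  |U|=4: {0,1,4,8}:4  {0,1,4,9}:4  {1,4,7,9}:6  {1,4,8,9}:12  {4,7,8,9}:12  {6,7,8,9}:3
  |U|=5: {0,1,4,7,9}:10  {0,1,4,8,9}:20  {1,4,7,8,9}:30  {4,6,7,8,9}:15  {5,6,7,8,9}:3
  |U|=6: {0,1,4,7,8,9}:60  {1,4,6,7,8,9}:45  {3,5,6,7,8,9}:3  {4,5,6,7,8,9}:18
  |U|=7: {0,1,4,6,7,8,9}:105  {1,4,5,6,7,8,9}:63  {2,3,5,6,7,8,9}:3  {3,4,5,6,7,8,9}:21
  |U|=8: {0,1,4,5,6,7,8,9}:168  {1,3,4,5,6,7,8,9}:84  {2,3,4,5,6,7,8,9}:24
  start at 0(x): 108
  start at 2(b): 252
sum over floor = 360

360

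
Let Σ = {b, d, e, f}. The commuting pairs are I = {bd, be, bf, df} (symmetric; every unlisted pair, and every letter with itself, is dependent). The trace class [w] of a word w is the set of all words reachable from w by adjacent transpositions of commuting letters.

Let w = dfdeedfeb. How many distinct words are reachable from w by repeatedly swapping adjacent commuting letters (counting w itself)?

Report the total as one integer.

54

drop 0:d onto floor
drop 1:f onto floor
drop 2:d onto {0:d}
drop 3:e onto {1:f, 2:d}
drop 4:e onto {3:e}
drop 5:d onto {4:e}
drop 6:f onto {4:e}
drop 7:e onto {5:d, 6:f}
drop 8:b onto floor
ground layer = {0:d, 1:f, 8:b}
drop-orders for the pieces not yet dropped (sum over which currently-grounded one goes next):
  1 to go: {7} 1  {8} 1
  2 to go: {5,7} 1  {6,7} 1  {7,8} 2
  3 to go: {5,6,7} 2  {5,7,8} 3  {6,7,8} 3
  4 to go: {4,5,6,7} 2  {5,6,7,8} 8
  5 to go: {3,4,5,6,7} 2  {4,5,6,7,8} 10
  6 to go: {1,3,4,5,6,7} 2  {2,3,4,5,6,7} 2  {3,4,5,6,7,8} 12
  7 to go: {0,2,3,4,5,6,7} 2  {1,2,3,4,5,6,7} 4  {1,3,4,5,6,7,8} 14  {2,3,4,5,6,7,8} 14
  if 0:d drops first: 32 orders
  if 1:f drops first: 16 orders
  if 8:b drops first: 6 orders
heap linearizations: 54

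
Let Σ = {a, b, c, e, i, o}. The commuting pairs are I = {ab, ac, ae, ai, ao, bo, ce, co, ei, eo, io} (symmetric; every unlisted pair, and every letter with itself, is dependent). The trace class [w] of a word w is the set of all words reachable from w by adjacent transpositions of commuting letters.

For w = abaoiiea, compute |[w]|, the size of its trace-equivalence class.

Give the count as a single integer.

0(a) covers ∅
1(b) covers ∅
2(a) covers 0:a
3(o) covers ∅
4(i) covers 1:b
5(i) covers 4:i
6(e) covers 1:b
7(a) covers 2:a
floor of heap: 0:a, 1:b, 3:o
completions by unplaced set U, small U first (add the entries for U minus each lowest piece of U):
  |U|=1: {3}:1  {5}:1  {6}:1  {7}:1
  |U|=2: {2,7}:1  {3,5}:2  {3,6}:2  {3,7}:2  {4,5}:1  {5,6}:2  {5,7}:2  {6,7}:2
  |U|=3: {0,2,7}:1  {2,3,7}:3  {2,5,7}:3  {2,6,7}:3  {3,4,5}:3  {3,5,6}:6  {3,5,7}:6  {3,6,7}:6  {4,5,6}:3  {4,5,7}:3  {5,6,7}:6
  |U|=4: {0,2,3,7}:4  {0,2,5,7}:4  {0,2,6,7}:4  {1,4,5,6}:3  {2,3,5,7}:12  {2,3,6,7}:12  {2,4,5,7}:6  {2,5,6,7}:12  {3,4,5,6}:12  {3,4,5,7}:12  {3,5,6,7}:24  {4,5,6,7}:12
  |U|=5: {0,2,3,5,7}:20  {0,2,3,6,7}:20  {0,2,4,5,7}:10  {0,2,5,6,7}:20  {1,3,4,5,6}:15  {1,4,5,6,7}:15  {2,3,4,5,7}:30  {2,3,5,6,7}:60  {2,4,5,6,7}:30  {3,4,5,6,7}:60
  |U|=6: {0,2,3,4,5,7}:60  {0,2,3,5,6,7}:120  {0,2,4,5,6,7}:60  {1,2,4,5,6,7}:45  {1,3,4,5,6,7}:90  {2,3,4,5,6,7}:180
  start at 0(a): 315
  start at 1(b): 420
  start at 3(o): 105
sum over floor = 840

840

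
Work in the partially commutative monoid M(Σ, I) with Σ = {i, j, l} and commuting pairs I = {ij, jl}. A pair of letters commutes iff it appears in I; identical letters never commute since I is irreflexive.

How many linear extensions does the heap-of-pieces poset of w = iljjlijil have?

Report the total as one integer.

84

0(i) covers ∅
1(l) covers 0:i
2(j) covers ∅
3(j) covers 2:j
4(l) covers 1:l
5(i) covers 4:l
6(j) covers 3:j
7(i) covers 5:i
8(l) covers 7:i
floor of heap: 0:i, 2:j
completions by unplaced set U, small U first (add the entries for U minus each lowest piece of U):
  |U|=1: {6}:1  {8}:1
  |U|=2: {3,6}:1  {6,8}:2  {7,8}:1
  |U|=3: {2,3,6}:1  {3,6,8}:3  {5,7,8}:1  {6,7,8}:3
  |U|=4: {2,3,6,8}:4  {3,6,7,8}:6  {4,5,7,8}:1  {5,6,7,8}:4
  |U|=5: {1,4,5,7,8}:1  {2,3,6,7,8}:10  {3,5,6,7,8}:10  {4,5,6,7,8}:5
  |U|=6: {0,1,4,5,7,8}:1  {1,4,5,6,7,8}:6  {2,3,5,6,7,8}:20  {3,4,5,6,7,8}:15
  |U|=7: {0,1,4,5,6,7,8}:7  {1,3,4,5,6,7,8}:21  {2,3,4,5,6,7,8}:35
  start at 0(i): 56
  start at 2(j): 28
sum over floor = 84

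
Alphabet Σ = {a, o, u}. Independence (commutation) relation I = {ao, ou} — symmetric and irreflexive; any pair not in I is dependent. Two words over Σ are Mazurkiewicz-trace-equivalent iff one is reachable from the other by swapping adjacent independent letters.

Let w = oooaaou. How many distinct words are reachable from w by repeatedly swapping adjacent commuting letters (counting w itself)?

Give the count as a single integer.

piece 0:o — minimal
piece 1:o rests on {0:o}
piece 2:o rests on {1:o}
piece 3:a — minimal
piece 4:a rests on {3:a}
piece 5:o rests on {2:o}
piece 6:u rests on {4:a}
minimal pieces: {0:o, 3:a}
ways to finish when only these pieces remain (= sum over removing one remaining piece with nothing left below it):
  1 left: {5}→1  {6}→1
  2 left: {2,5}→1  {4,6}→1  {5,6}→2
  3 left: {1,2,5}→1  {2,5,6}→3  {3,4,6}→1  {4,5,6}→3
  4 left: {0,1,2,5}→1  {1,2,5,6}→4  {2,4,5,6}→6  {3,4,5,6}→4
  5 left: {0,1,2,5,6}→5  {1,2,4,5,6}→10  {2,3,4,5,6}→10
  placing 0:o first → 20 extensions
  placing 3:a first → 15 extensions
total linear extensions = 35

35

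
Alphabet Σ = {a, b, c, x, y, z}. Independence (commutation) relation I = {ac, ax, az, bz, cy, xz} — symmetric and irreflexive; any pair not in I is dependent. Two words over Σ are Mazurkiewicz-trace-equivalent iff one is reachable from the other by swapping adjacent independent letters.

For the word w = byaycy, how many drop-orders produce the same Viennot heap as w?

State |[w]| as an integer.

5

0(b) covers ∅
1(y) covers 0:b
2(a) covers 1:y
3(y) covers 2:a
4(c) covers 0:b
5(y) covers 3:y
floor of heap: 0:b
completions by unplaced set U, small U first (add the entries for U minus each lowest piece of U):
  |U|=1: {4}:1  {5}:1
  |U|=2: {3,5}:1  {4,5}:2
  |U|=3: {2,3,5}:1  {3,4,5}:3
  |U|=4: {1,2,3,5}:1  {2,3,4,5}:4
  start at 0(b): 5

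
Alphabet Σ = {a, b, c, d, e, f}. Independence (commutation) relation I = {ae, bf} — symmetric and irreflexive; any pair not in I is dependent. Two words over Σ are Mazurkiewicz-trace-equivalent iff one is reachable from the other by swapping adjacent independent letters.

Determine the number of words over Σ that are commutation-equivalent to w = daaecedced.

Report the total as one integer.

0(d) covers ∅
1(a) covers 0:d
2(a) covers 1:a
3(e) covers 0:d
4(c) covers 2:a, 3:e
5(e) covers 4:c
6(d) covers 5:e
7(c) covers 6:d
8(e) covers 7:c
9(d) covers 8:e
floor of heap: 0:d
completions by unplaced set U, small U first (add the entries for U minus each lowest piece of U):
  |U|=1: {9}:1
  |U|=2: {8,9}:1
  |U|=3: {7,8,9}:1
  |U|=4: {6,7,8,9}:1
  |U|=5: {5,6,7,8,9}:1
  |U|=6: {4,5,6,7,8,9}:1
  |U|=7: {2,4,5,6,7,8,9}:1  {3,4,5,6,7,8,9}:1
  |U|=8: {1,2,4,5,6,7,8,9}:1  {2,3,4,5,6,7,8,9}:2
  start at 0(d): 3

3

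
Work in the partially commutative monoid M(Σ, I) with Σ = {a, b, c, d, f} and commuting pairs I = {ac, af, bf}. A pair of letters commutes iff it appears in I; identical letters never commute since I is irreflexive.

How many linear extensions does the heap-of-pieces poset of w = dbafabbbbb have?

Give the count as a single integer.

drop 0:d onto floor
drop 1:b onto {0:d}
drop 2:a onto {1:b}
drop 3:f onto {0:d}
drop 4:a onto {2:a}
drop 5:b onto {4:a}
drop 6:b onto {5:b}
drop 7:b onto {6:b}
drop 8:b onto {7:b}
drop 9:b onto {8:b}
ground layer = {0:d}
drop-orders for the pieces not yet dropped (sum over which currently-grounded one goes next):
  1 to go: {3} 1  {9} 1
  2 to go: {3,9} 2  {8,9} 1
  3 to go: {3,8,9} 3  {7,8,9} 1
  4 to go: {3,7,8,9} 4  {6,7,8,9} 1
  5 to go: {3,6,7,8,9} 5  {5,6,7,8,9} 1
  6 to go: {3,5,6,7,8,9} 6  {4,5,6,7,8,9} 1
  7 to go: {2,4,5,6,7,8,9} 1  {3,4,5,6,7,8,9} 7
  8 to go: {1,2,4,5,6,7,8,9} 1  {2,3,4,5,6,7,8,9} 8
  if 0:d drops first: 9 orders

9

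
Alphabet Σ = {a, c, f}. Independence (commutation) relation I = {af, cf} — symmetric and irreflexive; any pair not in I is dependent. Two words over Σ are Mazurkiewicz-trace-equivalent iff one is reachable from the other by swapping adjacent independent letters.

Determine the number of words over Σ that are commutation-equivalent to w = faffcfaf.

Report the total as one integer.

56

0(f) covers ∅
1(a) covers ∅
2(f) covers 0:f
3(f) covers 2:f
4(c) covers 1:a
5(f) covers 3:f
6(a) covers 4:c
7(f) covers 5:f
floor of heap: 0:f, 1:a
completions by unplaced set U, small U first (add the entries for U minus each lowest piece of U):
  |U|=1: {6}:1  {7}:1
  |U|=2: {4,6}:1  {5,7}:1  {6,7}:2
  |U|=3: {1,4,6}:1  {3,5,7}:1  {4,6,7}:3  {5,6,7}:3
  |U|=4: {1,4,6,7}:4  {2,3,5,7}:1  {3,5,6,7}:4  {4,5,6,7}:6
  |U|=5: {0,2,3,5,7}:1  {1,4,5,6,7}:10  {2,3,5,6,7}:5  {3,4,5,6,7}:10
  |U|=6: {0,2,3,5,6,7}:6  {1,3,4,5,6,7}:20  {2,3,4,5,6,7}:15
  start at 0(f): 35
  start at 1(a): 21
sum over floor = 56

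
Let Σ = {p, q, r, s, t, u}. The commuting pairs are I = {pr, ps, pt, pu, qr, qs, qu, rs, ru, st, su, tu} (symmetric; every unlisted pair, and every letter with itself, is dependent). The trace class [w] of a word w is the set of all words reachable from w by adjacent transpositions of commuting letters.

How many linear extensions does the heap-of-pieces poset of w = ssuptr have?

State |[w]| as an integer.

180

0(s) covers ∅
1(s) covers 0:s
2(u) covers ∅
3(p) covers ∅
4(t) covers ∅
5(r) covers 4:t
floor of heap: 0:s, 2:u, 3:p, 4:t
completions by unplaced set U, small U first (add the entries for U minus each lowest piece of U):
  |U|=1: {1}:1  {2}:1  {3}:1  {5}:1
  |U|=2: {0,1}:1  {1,2}:2  {1,3}:2  {1,5}:2  {2,3}:2  {2,5}:2  {3,5}:2  {4,5}:1
  |U|=3: {0,1,2}:3  {0,1,3}:3  {0,1,5}:3  {1,2,3}:6  {1,2,5}:6  {1,3,5}:6  {1,4,5}:3  {2,3,5}:6  {2,4,5}:3  {3,4,5}:3
  |U|=4: {0,1,2,3}:12  {0,1,2,5}:12  {0,1,3,5}:12  {0,1,4,5}:6  {1,2,3,5}:24  {1,2,4,5}:12  {1,3,4,5}:12  {2,3,4,5}:12
  start at 0(s): 60
  start at 2(u): 30
  start at 3(p): 30
  start at 4(t): 60
sum over floor = 180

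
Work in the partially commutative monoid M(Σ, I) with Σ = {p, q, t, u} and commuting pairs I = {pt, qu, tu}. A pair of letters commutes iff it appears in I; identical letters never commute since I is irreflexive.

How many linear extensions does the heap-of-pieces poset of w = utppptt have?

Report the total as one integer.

0(u) covers ∅
1(t) covers ∅
2(p) covers 0:u
3(p) covers 2:p
4(p) covers 3:p
5(t) covers 1:t
6(t) covers 5:t
floor of heap: 0:u, 1:t
completions by unplaced set U, small U first (add the entries for U minus each lowest piece of U):
  |U|=1: {4}:1  {6}:1
  |U|=2: {3,4}:1  {4,6}:2  {5,6}:1
  |U|=3: {1,5,6}:1  {2,3,4}:1  {3,4,6}:3  {4,5,6}:3
  |U|=4: {0,2,3,4}:1  {1,4,5,6}:4  {2,3,4,6}:4  {3,4,5,6}:6
  |U|=5: {0,2,3,4,6}:5  {1,3,4,5,6}:10  {2,3,4,5,6}:10
  start at 0(u): 20
  start at 1(t): 15
sum over floor = 35

35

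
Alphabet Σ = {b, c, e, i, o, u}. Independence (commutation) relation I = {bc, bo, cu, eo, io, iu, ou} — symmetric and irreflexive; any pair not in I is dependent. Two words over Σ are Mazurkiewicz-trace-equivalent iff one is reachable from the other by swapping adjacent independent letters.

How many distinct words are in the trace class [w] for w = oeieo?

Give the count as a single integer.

10

0(o) covers ∅
1(e) covers ∅
2(i) covers 1:e
3(e) covers 2:i
4(o) covers 0:o
floor of heap: 0:o, 1:e
completions by unplaced set U, small U first (add the entries for U minus each lowest piece of U):
  |U|=1: {3}:1  {4}:1
  |U|=2: {0,4}:1  {2,3}:1  {3,4}:2
  |U|=3: {0,3,4}:3  {1,2,3}:1  {2,3,4}:3
  start at 0(o): 4
  start at 1(e): 6
sum over floor = 10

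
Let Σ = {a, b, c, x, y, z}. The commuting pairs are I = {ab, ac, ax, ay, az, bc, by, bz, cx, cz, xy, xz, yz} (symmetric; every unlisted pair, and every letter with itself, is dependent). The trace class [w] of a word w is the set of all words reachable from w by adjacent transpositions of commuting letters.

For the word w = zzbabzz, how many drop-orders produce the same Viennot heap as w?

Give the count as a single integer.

105

piece 0:z — minimal
piece 1:z rests on {0:z}
piece 2:b — minimal
piece 3:a — minimal
piece 4:b rests on {2:b}
piece 5:z rests on {1:z}
piece 6:z rests on {5:z}
minimal pieces: {0:z, 2:b, 3:a}
ways to finish when only these pieces remain (= sum over removing one remaining piece with nothing left below it):
  1 left: {3}→1  {4}→1  {6}→1
  2 left: {2,4}→1  {3,4}→2  {3,6}→2  {4,6}→2  {5,6}→1
  3 left: {1,5,6}→1  {2,3,4}→3  {2,4,6}→3  {3,4,6}→6  {3,5,6}→3  {4,5,6}→3
  4 left: {0,1,5,6}→1  {1,3,5,6}→4  {1,4,5,6}→4  {2,3,4,6}→12  {2,4,5,6}→6  {3,4,5,6}→12
  5 left: {0,1,3,5,6}→5  {0,1,4,5,6}→5  {1,2,4,5,6}→10  {1,3,4,5,6}→20  {2,3,4,5,6}→30
  placing 0:z first → 60 extensions
  placing 2:b first → 30 extensions
  placing 3:a first → 15 extensions
total linear extensions = 105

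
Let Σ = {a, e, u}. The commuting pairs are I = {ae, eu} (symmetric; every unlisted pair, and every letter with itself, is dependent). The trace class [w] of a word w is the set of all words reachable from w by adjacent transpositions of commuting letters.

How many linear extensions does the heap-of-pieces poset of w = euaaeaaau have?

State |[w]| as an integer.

36

#0=e has no predecessor
#1=u has no predecessor
#2=a depends on [1:u]
#3=a depends on [2:a]
#4=e depends on [0:e]
#5=a depends on [3:a]
#6=a depends on [5:a]
#7=a depends on [6:a]
#8=u depends on [7:a]
sources: [0:e, 1:u]
N(rest) = Σ N(rest − s) over sources s of rest; N(one piece) = 1:
  size 1 → [4]=1  [8]=1
  size 2 → [0,4]=1  [4,8]=2  [7,8]=1
  size 3 → [0,4,8]=3  [4,7,8]=3  [6,7,8]=1
  size 4 → [0,4,7,8]=6  [4,6,7,8]=4  [5,6,7,8]=1
  size 5 → [0,4,6,7,8]=10  [3,5,6,7,8]=1  [4,5,6,7,8]=5
  size 6 → [0,4,5,6,7,8]=15  [2,3,5,6,7,8]=1  [3,4,5,6,7,8]=6
  size 7 → [0,3,4,5,6,7,8]=21  [1,2,3,5,6,7,8]=1  [2,3,4,5,6,7,8]=7
  first=0(e) contributes 8
  first=1(u) contributes 28
|[w]| = 36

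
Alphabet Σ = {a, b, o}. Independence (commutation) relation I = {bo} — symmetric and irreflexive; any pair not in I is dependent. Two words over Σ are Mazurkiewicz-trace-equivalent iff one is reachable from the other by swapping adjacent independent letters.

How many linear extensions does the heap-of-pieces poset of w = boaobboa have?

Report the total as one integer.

#0=b has no predecessor
#1=o has no predecessor
#2=a depends on [0:b, 1:o]
#3=o depends on [2:a]
#4=b depends on [2:a]
#5=b depends on [4:b]
#6=o depends on [3:o]
#7=a depends on [5:b, 6:o]
sources: [0:b, 1:o]
N(rest) = Σ N(rest − s) over sources s of rest; N(one piece) = 1:
  size 1 → [7]=1
  size 2 → [5,7]=1  [6,7]=1
  size 3 → [3,6,7]=1  [4,5,7]=1  [5,6,7]=2
  size 4 → [3,5,6,7]=3  [4,5,6,7]=3
  size 5 → [3,4,5,6,7]=6
  size 6 → [2,3,4,5,6,7]=6
  first=0(b) contributes 6
  first=1(o) contributes 6
|[w]| = 12

12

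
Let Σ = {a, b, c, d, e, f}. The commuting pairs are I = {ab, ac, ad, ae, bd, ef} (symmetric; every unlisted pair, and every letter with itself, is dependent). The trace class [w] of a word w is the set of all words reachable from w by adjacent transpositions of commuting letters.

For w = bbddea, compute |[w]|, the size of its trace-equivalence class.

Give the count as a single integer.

piece 0:b — minimal
piece 1:b rests on {0:b}
piece 2:d — minimal
piece 3:d rests on {2:d}
piece 4:e rests on {1:b, 3:d}
piece 5:a — minimal
minimal pieces: {0:b, 2:d, 5:a}
ways to finish when only these pieces remain (= sum over removing one remaining piece with nothing left below it):
  1 left: {4}→1  {5}→1
  2 left: {1,4}→1  {3,4}→1  {4,5}→2
  3 left: {0,1,4}→1  {1,3,4}→2  {1,4,5}→3  {2,3,4}→1  {3,4,5}→3
  4 left: {0,1,3,4}→3  {0,1,4,5}→4  {1,2,3,4}→3  {1,3,4,5}→8  {2,3,4,5}→4
  placing 0:b first → 15 extensions
  placing 2:d first → 15 extensions
  placing 5:a first → 6 extensions
total linear extensions = 36

36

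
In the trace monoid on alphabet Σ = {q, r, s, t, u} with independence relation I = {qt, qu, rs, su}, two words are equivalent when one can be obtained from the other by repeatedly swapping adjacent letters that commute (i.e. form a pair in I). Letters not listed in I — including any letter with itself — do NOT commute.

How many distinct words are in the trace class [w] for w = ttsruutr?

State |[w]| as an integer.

0(t) covers ∅
1(t) covers 0:t
2(s) covers 1:t
3(r) covers 1:t
4(u) covers 3:r
5(u) covers 4:u
6(t) covers 2:s, 5:u
7(r) covers 6:t
floor of heap: 0:t
completions by unplaced set U, small U first (add the entries for U minus each lowest piece of U):
  |U|=1: {7}:1
  |U|=2: {6,7}:1
  |U|=3: {2,6,7}:1  {5,6,7}:1
  |U|=4: {2,5,6,7}:2  {4,5,6,7}:1
  |U|=5: {2,4,5,6,7}:3  {3,4,5,6,7}:1
  |U|=6: {2,3,4,5,6,7}:4
  start at 0(t): 4

4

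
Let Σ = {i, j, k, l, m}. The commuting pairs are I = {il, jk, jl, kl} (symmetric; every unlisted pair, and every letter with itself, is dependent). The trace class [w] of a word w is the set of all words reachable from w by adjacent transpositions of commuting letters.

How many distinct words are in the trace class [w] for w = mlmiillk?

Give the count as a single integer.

0(m) covers ∅
1(l) covers 0:m
2(m) covers 1:l
3(i) covers 2:m
4(i) covers 3:i
5(l) covers 2:m
6(l) covers 5:l
7(k) covers 4:i
floor of heap: 0:m
completions by unplaced set U, small U first (add the entries for U minus each lowest piece of U):
  |U|=1: {6}:1  {7}:1
  |U|=2: {4,7}:1  {5,6}:1  {6,7}:2
  |U|=3: {3,4,7}:1  {4,6,7}:3  {5,6,7}:3
  |U|=4: {3,4,6,7}:4  {4,5,6,7}:6
  |U|=5: {3,4,5,6,7}:10
  |U|=6: {2,3,4,5,6,7}:10
  start at 0(m): 10

10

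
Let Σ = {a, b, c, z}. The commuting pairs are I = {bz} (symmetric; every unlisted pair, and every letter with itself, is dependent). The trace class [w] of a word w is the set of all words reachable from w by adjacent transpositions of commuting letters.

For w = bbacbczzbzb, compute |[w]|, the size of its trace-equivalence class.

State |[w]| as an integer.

0(b) covers ∅
1(b) covers 0:b
2(a) covers 1:b
3(c) covers 2:a
4(b) covers 3:c
5(c) covers 4:b
6(z) covers 5:c
7(z) covers 6:z
8(b) covers 5:c
9(z) covers 7:z
10(b) covers 8:b
floor of heap: 0:b
completions by unplaced set U, small U first (add the entries for U minus each lowest piece of U):
  |U|=1: {9}:1  {10}:1
  |U|=2: {7,9}:1  {8,10}:1  {9,10}:2
  |U|=3: {6,7,9}:1  {7,9,10}:3  {8,9,10}:3
  |U|=4: {6,7,9,10}:4  {7,8,9,10}:6
  |U|=5: {6,7,8,9,10}:10
  |U|=6: {5,6,7,8,9,10}:10
  |U|=7: {4,5,6,7,8,9,10}:10
  |U|=8: {3,4,5,6,7,8,9,10}:10
  |U|=9: {2,3,4,5,6,7,8,9,10}:10
  start at 0(b): 10

10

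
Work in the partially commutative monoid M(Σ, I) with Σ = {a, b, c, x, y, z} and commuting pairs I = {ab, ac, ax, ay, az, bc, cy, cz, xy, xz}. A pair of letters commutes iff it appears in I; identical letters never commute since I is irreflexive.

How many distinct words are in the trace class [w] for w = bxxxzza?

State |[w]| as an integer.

70

#0=b has no predecessor
#1=x depends on [0:b]
#2=x depends on [1:x]
#3=x depends on [2:x]
#4=z depends on [0:b]
#5=z depends on [4:z]
#6=a has no predecessor
sources: [0:b, 6:a]
N(rest) = Σ N(rest − s) over sources s of rest; N(one piece) = 1:
  size 1 → [3]=1  [5]=1  [6]=1
  size 2 → [2,3]=1  [3,5]=2  [3,6]=2  [4,5]=1  [5,6]=2
  size 3 → [1,2,3]=1  [2,3,5]=3  [2,3,6]=3  [3,4,5]=3  [3,5,6]=6  [4,5,6]=3
  size 4 → [1,2,3,5]=4  [1,2,3,6]=4  [2,3,4,5]=6  [2,3,5,6]=12  [3,4,5,6]=12
  size 5 → [1,2,3,4,5]=10  [1,2,3,5,6]=20  [2,3,4,5,6]=30
  first=0(b) contributes 60
  first=6(a) contributes 10
|[w]| = 70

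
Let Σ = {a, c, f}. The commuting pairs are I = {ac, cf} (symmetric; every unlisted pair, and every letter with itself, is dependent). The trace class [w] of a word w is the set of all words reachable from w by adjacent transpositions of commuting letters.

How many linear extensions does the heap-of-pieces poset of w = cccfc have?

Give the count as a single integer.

5

drop 0:c onto floor
drop 1:c onto {0:c}
drop 2:c onto {1:c}
drop 3:f onto floor
drop 4:c onto {2:c}
ground layer = {0:c, 3:f}
drop-orders for the pieces not yet dropped (sum over which currently-grounded one goes next):
  1 to go: {3} 1  {4} 1
  2 to go: {2,4} 1  {3,4} 2
  3 to go: {1,2,4} 1  {2,3,4} 3
  if 0:c drops first: 4 orders
  if 3:f drops first: 1 orders
heap linearizations: 5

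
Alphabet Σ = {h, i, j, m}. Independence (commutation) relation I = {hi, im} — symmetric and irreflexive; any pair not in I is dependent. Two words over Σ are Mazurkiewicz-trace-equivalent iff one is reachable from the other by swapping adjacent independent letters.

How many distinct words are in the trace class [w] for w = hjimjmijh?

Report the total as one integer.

4

#0=h has no predecessor
#1=j depends on [0:h]
#2=i depends on [1:j]
#3=m depends on [1:j]
#4=j depends on [2:i, 3:m]
#5=m depends on [4:j]
#6=i depends on [4:j]
#7=j depends on [5:m, 6:i]
#8=h depends on [7:j]
sources: [0:h]
N(rest) = Σ N(rest − s) over sources s of rest; N(one piece) = 1:
  size 1 → [8]=1
  size 2 → [7,8]=1
  size 3 → [5,7,8]=1  [6,7,8]=1
  size 4 → [5,6,7,8]=2
  size 5 → [4,5,6,7,8]=2
  size 6 → [2,4,5,6,7,8]=2  [3,4,5,6,7,8]=2
  size 7 → [2,3,4,5,6,7,8]=4
  first=0(h) contributes 4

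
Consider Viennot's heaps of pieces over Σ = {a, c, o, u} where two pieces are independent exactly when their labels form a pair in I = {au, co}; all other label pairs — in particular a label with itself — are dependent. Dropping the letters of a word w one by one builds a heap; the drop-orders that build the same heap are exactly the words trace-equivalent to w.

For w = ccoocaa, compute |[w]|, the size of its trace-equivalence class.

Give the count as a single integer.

drop 0:c onto floor
drop 1:c onto {0:c}
drop 2:o onto floor
drop 3:o onto {2:o}
drop 4:c onto {1:c}
drop 5:a onto {3:o, 4:c}
drop 6:a onto {5:a}
ground layer = {0:c, 2:o}
drop-orders for the pieces not yet dropped (sum over which currently-grounded one goes next):
  1 to go: {6} 1
  2 to go: {5,6} 1
  3 to go: {3,5,6} 1  {4,5,6} 1
  4 to go: {1,4,5,6} 1  {2,3,5,6} 1  {3,4,5,6} 2
  5 to go: {0,1,4,5,6} 1  {1,3,4,5,6} 3  {2,3,4,5,6} 3
  if 0:c drops first: 6 orders
  if 2:o drops first: 4 orders
heap linearizations: 10

10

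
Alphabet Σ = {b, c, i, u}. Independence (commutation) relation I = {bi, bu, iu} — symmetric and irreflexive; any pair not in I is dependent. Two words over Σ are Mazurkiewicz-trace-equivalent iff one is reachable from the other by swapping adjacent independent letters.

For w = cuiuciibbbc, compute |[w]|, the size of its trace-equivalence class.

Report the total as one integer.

30

0(c) covers ∅
1(u) covers 0:c
2(i) covers 0:c
3(u) covers 1:u
4(c) covers 2:i, 3:u
5(i) covers 4:c
6(i) covers 5:i
7(b) covers 4:c
8(b) covers 7:b
9(b) covers 8:b
10(c) covers 6:i, 9:b
floor of heap: 0:c
completions by unplaced set U, small U first (add the entries for U minus each lowest piece of U):
  |U|=1: {10}:1
  |U|=2: {6,10}:1  {9,10}:1
  |U|=3: {5,6,10}:1  {6,9,10}:2  {8,9,10}:1
  |U|=4: {5,6,9,10}:3  {6,8,9,10}:3  {7,8,9,10}:1
  |U|=5: {5,6,8,9,10}:6  {6,7,8,9,10}:4
  |U|=6: {5,6,7,8,9,10}:10
  |U|=7: {4,5,6,7,8,9,10}:10
  |U|=8: {2,4,5,6,7,8,9,10}:10  {3,4,5,6,7,8,9,10}:10
  |U|=9: {1,3,4,5,6,7,8,9,10}:10  {2,3,4,5,6,7,8,9,10}:20
  start at 0(c): 30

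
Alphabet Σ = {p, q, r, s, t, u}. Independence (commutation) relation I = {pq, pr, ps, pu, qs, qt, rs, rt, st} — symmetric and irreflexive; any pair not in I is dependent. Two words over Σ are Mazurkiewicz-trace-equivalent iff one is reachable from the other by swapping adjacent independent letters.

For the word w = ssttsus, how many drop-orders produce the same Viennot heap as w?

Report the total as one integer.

#0=s has no predecessor
#1=s depends on [0:s]
#2=t has no predecessor
#3=t depends on [2:t]
#4=s depends on [1:s]
#5=u depends on [3:t, 4:s]
#6=s depends on [5:u]
sources: [0:s, 2:t]
N(rest) = Σ N(rest − s) over sources s of rest; N(one piece) = 1:
  size 1 → [6]=1
  size 2 → [5,6]=1
  size 3 → [3,5,6]=1  [4,5,6]=1
  size 4 → [1,4,5,6]=1  [2,3,5,6]=1  [3,4,5,6]=2
  size 5 → [0,1,4,5,6]=1  [1,3,4,5,6]=3  [2,3,4,5,6]=3
  first=0(s) contributes 6
  first=2(t) contributes 4
|[w]| = 10

10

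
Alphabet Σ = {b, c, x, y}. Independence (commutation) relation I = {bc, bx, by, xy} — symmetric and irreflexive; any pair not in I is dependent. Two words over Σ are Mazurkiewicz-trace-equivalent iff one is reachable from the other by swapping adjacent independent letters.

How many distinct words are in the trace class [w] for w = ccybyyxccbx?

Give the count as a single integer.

piece 0:c — minimal
piece 1:c rests on {0:c}
piece 2:y rests on {1:c}
piece 3:b — minimal
piece 4:y rests on {2:y}
piece 5:y rests on {4:y}
piece 6:x rests on {1:c}
piece 7:c rests on {5:y, 6:x}
piece 8:c rests on {7:c}
piece 9:b rests on {3:b}
piece 10:x rests on {8:c}
minimal pieces: {0:c, 3:b}
ways to finish when only these pieces remain (= sum over removing one remaining piece with nothing left below it):
  1 left: {9}→1  {10}→1
  2 left: {3,9}→1  {8,10}→1  {9,10}→2
  3 left: {3,9,10}→3  {7,8,10}→1  {8,9,10}→3
  4 left: {3,8,9,10}→6  {5,7,8,10}→1  {6,7,8,10}→1  {7,8,9,10}→4
  5 left: {3,7,8,9,10}→10  {4,5,7,8,10}→1  {5,6,7,8,10}→2  {5,7,8,9,10}→5  {6,7,8,9,10}→5
  6 left: {2,4,5,7,8,10}→1  {3,5,7,8,9,10}→15  {3,6,7,8,9,10}→15  {4,5,6,7,8,10}→3  {4,5,7,8,9,10}→6  {5,6,7,8,9,10}→12
  7 left: {2,4,5,6,7,8,10}→4  {2,4,5,7,8,9,10}→7  {3,4,5,7,8,9,10}→21  {3,5,6,7,8,9,10}→42  {4,5,6,7,8,9,10}→21
  8 left: {1,2,4,5,6,7,8,10}→4  {2,3,4,5,7,8,9,10}→28  {2,4,5,6,7,8,9,10}→32  {3,4,5,6,7,8,9,10}→84
  9 left: {0,1,2,4,5,6,7,8,10}→4  {1,2,4,5,6,7,8,9,10}→36  {2,3,4,5,6,7,8,9,10}→144
  placing 0:c first → 180 extensions
  placing 3:b first → 40 extensions
total linear extensions = 220

220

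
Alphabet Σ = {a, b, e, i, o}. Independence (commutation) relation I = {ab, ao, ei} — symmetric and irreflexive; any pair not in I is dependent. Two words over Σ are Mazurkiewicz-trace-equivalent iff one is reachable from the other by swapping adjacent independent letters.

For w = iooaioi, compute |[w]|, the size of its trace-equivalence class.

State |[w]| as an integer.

0(i) covers ∅
1(o) covers 0:i
2(o) covers 1:o
3(a) covers 0:i
4(i) covers 2:o, 3:a
5(o) covers 4:i
6(i) covers 5:o
floor of heap: 0:i
completions by unplaced set U, small U first (add the entries for U minus each lowest piece of U):
  |U|=1: {6}:1
  |U|=2: {5,6}:1
  |U|=3: {4,5,6}:1
  |U|=4: {2,4,5,6}:1  {3,4,5,6}:1
  |U|=5: {1,2,4,5,6}:1  {2,3,4,5,6}:2
  start at 0(i): 3

3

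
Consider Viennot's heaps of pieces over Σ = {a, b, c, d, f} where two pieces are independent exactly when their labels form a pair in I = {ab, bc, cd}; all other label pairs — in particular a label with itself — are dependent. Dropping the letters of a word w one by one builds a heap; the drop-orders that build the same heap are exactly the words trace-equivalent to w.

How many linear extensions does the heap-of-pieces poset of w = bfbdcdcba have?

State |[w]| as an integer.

25

piece 0:b — minimal
piece 1:f rests on {0:b}
piece 2:b rests on {1:f}
piece 3:d rests on {2:b}
piece 4:c rests on {1:f}
piece 5:d rests on {3:d}
piece 6:c rests on {4:c}
piece 7:b rests on {5:d}
piece 8:a rests on {5:d, 6:c}
minimal pieces: {0:b}
ways to finish when only these pieces remain (= sum over removing one remaining piece with nothing left below it):
  1 left: {7}→1  {8}→1
  2 left: {6,8}→1  {7,8}→2
  3 left: {4,6,8}→1  {5,7,8}→2  {6,7,8}→3
  4 left: {3,5,7,8}→2  {4,6,7,8}→4  {5,6,7,8}→5
  5 left: {2,3,5,7,8}→2  {3,5,6,7,8}→7  {4,5,6,7,8}→9
  6 left: {2,3,5,6,7,8}→9  {3,4,5,6,7,8}→16
  7 left: {2,3,4,5,6,7,8}→25
  placing 0:b first → 25 extensions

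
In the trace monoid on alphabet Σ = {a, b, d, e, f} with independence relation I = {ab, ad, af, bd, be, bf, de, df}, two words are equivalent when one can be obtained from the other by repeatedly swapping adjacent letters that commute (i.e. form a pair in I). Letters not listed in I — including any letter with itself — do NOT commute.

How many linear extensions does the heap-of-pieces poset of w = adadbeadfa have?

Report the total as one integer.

piece 0:a — minimal
piece 1:d — minimal
piece 2:a rests on {0:a}
piece 3:d rests on {1:d}
piece 4:b — minimal
piece 5:e rests on {2:a}
piece 6:a rests on {5:e}
piece 7:d rests on {3:d}
piece 8:f rests on {5:e}
piece 9:a rests on {6:a}
minimal pieces: {0:a, 1:d, 4:b}
ways to finish when only these pieces remain (= sum over removing one remaining piece with nothing left below it):
  1 left: {4}→1  {7}→1  {8}→1  {9}→1
  2 left: {3,7}→1  {4,7}→2  {4,8}→2  {4,9}→2  {6,9}→1  {7,8}→2  {7,9}→2  {8,9}→2
  3 left: {1,3,7}→1  {3,4,7}→3  {3,7,8}→3  {3,7,9}→3  {4,6,9}→3  {4,7,8}→6  {4,7,9}→6  {4,8,9}→6  {6,7,9}→3  {6,8,9}→3  {7,8,9}→6
  4 left: {1,3,4,7}→4  {1,3,7,8}→4  {1,3,7,9}→4  {3,4,7,8}→12  {3,4,7,9}→12  {3,6,7,9}→6  {3,7,8,9}→12  {4,6,7,9}→12  {4,6,8,9}→12  {4,7,8,9}→24  {5,6,8,9}→3  {6,7,8,9}→12
  5 left: {1,3,4,7,8}→20  {1,3,4,7,9}→20  {1,3,6,7,9}→10  {1,3,7,8,9}→20  {2,5,6,8,9}→3  {3,4,6,7,9}→30  {3,4,7,8,9}→60  {3,6,7,8,9}→30  {4,5,6,8,9}→15  {4,6,7,8,9}→60  {5,6,7,8,9}→15
  6 left: {0,2,5,6,8,9}→3  {1,3,4,6,7,9}→60  {1,3,4,7,8,9}→120  {1,3,6,7,8,9}→60  {2,4,5,6,8,9}→18  {2,5,6,7,8,9}→18  {3,4,6,7,8,9}→180  {3,5,6,7,8,9}→45  {4,5,6,7,8,9}→90
  7 left: {0,2,4,5,6,8,9}→21  {0,2,5,6,7,8,9}→21  {1,3,4,6,7,8,9}→420  {1,3,5,6,7,8,9}→105  {2,3,5,6,7,8,9}→63  {2,4,5,6,7,8,9}→126  {3,4,5,6,7,8,9}→315
  8 left: {0,2,3,5,6,7,8,9}→84  {0,2,4,5,6,7,8,9}→168  {1,2,3,5,6,7,8,9}→168  {1,3,4,5,6,7,8,9}→840  {2,3,4,5,6,7,8,9}→504
  placing 0:a first → 1512 extensions
  placing 1:d first → 756 extensions
  placing 4:b first → 252 extensions
total linear extensions = 2520

2520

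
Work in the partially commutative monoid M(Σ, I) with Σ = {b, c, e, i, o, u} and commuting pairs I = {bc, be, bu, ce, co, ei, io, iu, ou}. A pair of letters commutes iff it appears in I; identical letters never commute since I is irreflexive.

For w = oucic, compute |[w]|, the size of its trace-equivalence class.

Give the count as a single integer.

5

drop 0:o onto floor
drop 1:u onto floor
drop 2:c onto {1:u}
drop 3:i onto {2:c}
drop 4:c onto {3:i}
ground layer = {0:o, 1:u}
drop-orders for the pieces not yet dropped (sum over which currently-grounded one goes next):
  1 to go: {0} 1  {4} 1
  2 to go: {0,4} 2  {3,4} 1
  3 to go: {0,3,4} 3  {2,3,4} 1
  if 0:o drops first: 1 orders
  if 1:u drops first: 4 orders
heap linearizations: 5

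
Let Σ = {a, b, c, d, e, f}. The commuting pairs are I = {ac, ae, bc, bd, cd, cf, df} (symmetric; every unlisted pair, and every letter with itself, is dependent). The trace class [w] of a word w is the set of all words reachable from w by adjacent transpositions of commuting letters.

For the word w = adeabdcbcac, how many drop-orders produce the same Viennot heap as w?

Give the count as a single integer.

273

drop 0:a onto floor
drop 1:d onto {0:a}
drop 2:e onto {1:d}
drop 3:a onto {1:d}
drop 4:b onto {2:e, 3:a}
drop 5:d onto {2:e, 3:a}
drop 6:c onto {2:e}
drop 7:b onto {4:b}
drop 8:c onto {6:c}
drop 9:a onto {5:d, 7:b}
drop 10:c onto {8:c}
ground layer = {0:a}
drop-orders for the pieces not yet dropped (sum over which currently-grounded one goes next):
  1 to go: {9} 1  {10} 1
  2 to go: {5,9} 1  {7,9} 1  {8,10} 1  {9,10} 2
  3 to go: {4,7,9} 1  {5,7,9} 2  {5,9,10} 3  {6,8,10} 1  {7,9,10} 3  {8,9,10} 3
  4 to go: {4,5,7,9} 3  {4,7,9,10} 4  {5,7,9,10} 8  {5,8,9,10} 6  {6,8,9,10} 4  {7,8,9,10} 6
  5 to go: {3,4,5,7,9} 3  {4,5,7,9,10} 15  {4,7,8,9,10} 10  {5,6,8,9,10} 10  {5,7,8,9,10} 20  {6,7,8,9,10} 10
  6 to go: {3,4,5,7,9,10} 18  {4,5,7,8,9,10} 45  {4,6,7,8,9,10} 20  {5,6,7,8,9,10} 40
  7 to go: {3,4,5,7,8,9,10} 63  {4,5,6,7,8,9,10} 105
  8 to go: {2,4,5,6,7,8,9,10} 105  {3,4,5,6,7,8,9,10} 168
  9 to go: {2,3,4,5,6,7,8,9,10} 273
  if 0:a drops first: 273 orders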